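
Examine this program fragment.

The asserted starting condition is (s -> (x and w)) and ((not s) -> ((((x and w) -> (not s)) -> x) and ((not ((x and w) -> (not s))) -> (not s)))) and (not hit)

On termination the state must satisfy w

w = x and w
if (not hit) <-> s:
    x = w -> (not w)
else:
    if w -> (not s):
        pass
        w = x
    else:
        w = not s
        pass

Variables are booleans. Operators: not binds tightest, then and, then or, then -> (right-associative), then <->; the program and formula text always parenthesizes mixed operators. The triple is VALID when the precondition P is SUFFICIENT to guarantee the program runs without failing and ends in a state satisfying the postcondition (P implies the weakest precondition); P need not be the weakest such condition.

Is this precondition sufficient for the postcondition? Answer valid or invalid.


Working backward. After the program, w must hold.
Then branch requires w; else branch requires ((w -> (not s)) -> x) and ((not (w -> (not s))) -> (not s)).
Before the if: (((not hit) <-> s) -> w) and ((not ((not hit) <-> s)) -> (((w -> (not s)) -> x) and ((not (w -> (not s))) -> (not s))))
Before w := x and w: (((not hit) <-> s) -> (x and w)) and ((not ((not hit) <-> s)) -> ((((x and w) -> (not s)) -> x) and ((not ((x and w) -> (not s))) -> (not s))))
The weakest precondition is (((not hit) <-> s) -> (x and w)) and ((not ((not hit) <-> s)) -> ((((x and w) -> (not s)) -> x) and ((not ((x and w) -> (not s))) -> (not s)))).
Check whether (s -> (x and w)) and ((not s) -> ((((x and w) -> (not s)) -> x) and ((not ((x and w) -> (not s))) -> (not s)))) and (not hit) implies it.
Every state satisfying the precondition satisfies the weakest precondition: the implication holds.
Answer: valid


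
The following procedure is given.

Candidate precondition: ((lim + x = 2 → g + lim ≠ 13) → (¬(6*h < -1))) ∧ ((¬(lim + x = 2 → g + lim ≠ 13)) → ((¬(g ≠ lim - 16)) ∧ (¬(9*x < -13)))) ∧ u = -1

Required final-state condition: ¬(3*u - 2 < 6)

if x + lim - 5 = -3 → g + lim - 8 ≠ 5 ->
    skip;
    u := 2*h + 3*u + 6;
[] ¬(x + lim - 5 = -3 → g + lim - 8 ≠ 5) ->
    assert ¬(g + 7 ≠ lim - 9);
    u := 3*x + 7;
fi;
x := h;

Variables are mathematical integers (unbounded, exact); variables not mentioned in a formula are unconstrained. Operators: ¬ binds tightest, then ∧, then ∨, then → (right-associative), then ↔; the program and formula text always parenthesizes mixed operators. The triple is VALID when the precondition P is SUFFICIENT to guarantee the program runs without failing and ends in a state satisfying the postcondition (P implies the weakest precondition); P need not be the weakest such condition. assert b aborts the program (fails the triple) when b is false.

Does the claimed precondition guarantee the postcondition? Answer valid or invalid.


Working backward. After the program, the postcondition ¬(3*u - 2 < 6) must hold; in canonical form it is ¬(3*u < 8).
Before x := h: ¬(3*u < 8)
Then branch requires ¬(6*h + 9*u < -10); else branch requires (¬(g ≠ lim - 16)) ∧ (¬(9*x < -13)).
Before the if: ((lim + x = 2 → g + lim ≠ 13) → (¬(6*h + 9*u < -10))) ∧ ((¬(lim + x = 2 → g + lim ≠ 13)) → ((¬(g ≠ lim - 16)) ∧ (¬(9*x < -13))))
The weakest precondition is ((lim + x = 2 → g + lim ≠ 13) → (¬(6*h + 9*u < -10))) ∧ ((¬(lim + x = 2 → g + lim ≠ 13)) → ((¬(g ≠ lim - 16)) ∧ (¬(9*x < -13)))).
Check whether ((lim + x = 2 → g + lim ≠ 13) → (¬(6*h < -1))) ∧ ((¬(lim + x = 2 → g + lim ≠ 13)) → ((¬(g ≠ lim - 16)) ∧ (¬(9*x < -13)))) ∧ u = -1 implies it.
Every state satisfying the precondition satisfies the weakest precondition: the implication holds.
Answer: valid


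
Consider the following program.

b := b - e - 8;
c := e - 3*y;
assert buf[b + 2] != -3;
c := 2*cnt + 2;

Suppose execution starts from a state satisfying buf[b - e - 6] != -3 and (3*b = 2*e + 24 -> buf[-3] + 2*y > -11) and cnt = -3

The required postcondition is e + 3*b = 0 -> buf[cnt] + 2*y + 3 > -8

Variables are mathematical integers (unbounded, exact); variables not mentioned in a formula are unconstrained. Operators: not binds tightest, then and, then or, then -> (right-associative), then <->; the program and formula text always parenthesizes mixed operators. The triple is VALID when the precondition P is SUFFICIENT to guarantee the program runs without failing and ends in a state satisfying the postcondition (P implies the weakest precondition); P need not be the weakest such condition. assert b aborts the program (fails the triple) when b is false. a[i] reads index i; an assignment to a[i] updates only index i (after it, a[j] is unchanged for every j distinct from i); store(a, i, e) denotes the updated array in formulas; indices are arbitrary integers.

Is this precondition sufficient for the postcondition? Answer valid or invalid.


Working backward. After the program, the postcondition e + 3*b = 0 -> buf[cnt] + 2*y + 3 > -8 must hold; in canonical form it is 3*b + e = 0 -> buf[cnt] + 2*y > -11.
Before c := 2*cnt + 2: 3*b + e = 0 -> buf[cnt] + 2*y > -11
Before assert buf[b + 2] != -3: buf[b + 2] != -3 and (3*b + e = 0 -> buf[cnt] + 2*y > -11)
Before c := e - 3*y: buf[b + 2] != -3 and (3*b + e = 0 -> buf[cnt] + 2*y > -11)
Before b := b - e - 8: buf[b - e - 6] != -3 and (3*b = 2*e + 24 -> buf[cnt] + 2*y > -11)
The weakest precondition is buf[b - e - 6] != -3 and (3*b = 2*e + 24 -> buf[cnt] + 2*y > -11).
Check whether buf[b - e - 6] != -3 and (3*b = 2*e + 24 -> buf[-3] + 2*y > -11) and cnt = -3 implies it.
Every state satisfying the precondition satisfies the weakest precondition: the implication holds.
Answer: valid


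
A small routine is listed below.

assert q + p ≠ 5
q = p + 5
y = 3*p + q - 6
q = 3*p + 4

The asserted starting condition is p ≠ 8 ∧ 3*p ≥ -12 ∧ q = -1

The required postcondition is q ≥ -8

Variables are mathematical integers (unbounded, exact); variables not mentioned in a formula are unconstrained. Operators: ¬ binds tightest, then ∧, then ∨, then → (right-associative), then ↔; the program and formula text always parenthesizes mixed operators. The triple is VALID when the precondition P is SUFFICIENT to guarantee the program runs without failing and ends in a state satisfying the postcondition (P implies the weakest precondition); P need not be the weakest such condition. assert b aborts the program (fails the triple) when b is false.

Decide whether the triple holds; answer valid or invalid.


Working backward. After the program, q ≥ -8 must hold.
Before q := 3*p + 4: 3*p ≥ -12
Before y := 3*p + q - 6: 3*p ≥ -12
Before q := p + 5: 3*p ≥ -12
Before assert q + p ≠ 5: p + q ≠ 5 ∧ 3*p ≥ -12
The weakest precondition is p + q ≠ 5 ∧ 3*p ≥ -12.
Check whether p ≠ 8 ∧ 3*p ≥ -12 ∧ q = -1 implies it.
Countermodel: at the initial state p = 6, q = -1, the precondition holds but the weakest precondition fails.
Answer: invalid


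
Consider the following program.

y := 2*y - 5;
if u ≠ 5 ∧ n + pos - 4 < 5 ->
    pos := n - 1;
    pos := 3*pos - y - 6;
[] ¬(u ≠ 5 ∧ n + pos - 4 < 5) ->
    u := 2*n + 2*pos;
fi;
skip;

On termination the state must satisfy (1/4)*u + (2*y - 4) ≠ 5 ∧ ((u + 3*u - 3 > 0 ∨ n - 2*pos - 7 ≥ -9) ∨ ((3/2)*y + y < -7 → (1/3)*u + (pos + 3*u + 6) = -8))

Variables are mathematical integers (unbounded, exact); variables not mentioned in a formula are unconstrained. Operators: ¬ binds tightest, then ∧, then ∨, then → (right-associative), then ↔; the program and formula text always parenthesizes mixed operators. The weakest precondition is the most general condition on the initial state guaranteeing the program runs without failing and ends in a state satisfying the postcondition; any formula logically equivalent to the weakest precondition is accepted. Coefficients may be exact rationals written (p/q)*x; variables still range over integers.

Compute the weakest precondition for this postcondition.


Working backward. After the program, the postcondition (1/4)*u + (2*y - 4) ≠ 5 ∧ ((u + 3*u - 3 > 0 ∨ n - 2*pos - 7 ≥ -9) ∨ ((3/2)*y + y < -7 → (1/3)*u + (pos + 3*u + 6) = -8)) must hold; in canonical form it is (1/4)*u + 2*y ≠ 9 ∧ (4*u > 3 ∨ n ≥ 2*pos - 2 ∨ ((5/2)*y < -7 → pos + (10/3)*u = -14)).
Before skip: (1/4)*u + 2*y ≠ 9 ∧ (4*u > 3 ∨ n ≥ 2*pos - 2 ∨ ((5/2)*y < -7 → pos + (10/3)*u = -14))
Then branch requires (1/4)*u + 2*y ≠ 9 ∧ (4*u > 3 ∨ 2*y ≥ 5*n - 20 ∨ ((5/2)*y < -7 → 3*n + (10/3)*u = y - 5)); else branch requires (1/2)*n + (1/2)*pos + 2*y ≠ 9 ∧ (8*n + 8*pos > 3 ∨ n ≥ 2*pos - 2 ∨ ((5/2)*y < -7 → (20/3)*n + (23/3)*pos = -14)).
Before the if: ((u ≠ 5 ∧ n + pos < 9) → ((1/4)*u + 2*y ≠ 9 ∧ (4*u > 3 ∨ 2*y ≥ 5*n - 20 ∨ ((5/2)*y < -7 → 3*n + (10/3)*u = y - 5)))) ∧ ((¬(u ≠ 5 ∧ n + pos < 9)) → ((1/2)*n + (1/2)*pos + 2*y ≠ 9 ∧ (8*n + 8*pos > 3 ∨ n ≥ 2*pos - 2 ∨ ((5/2)*y < -7 → (20/3)*n + (23/3)*pos = -14))))
Before y := 2*y - 5: ((u ≠ 5 ∧ n + pos < 9) → ((1/4)*u + 4*y ≠ 19 ∧ (4*u > 3 ∨ 4*y ≥ 5*n - 10 ∨ (5*y < 11/2 → 3*n + (10/3)*u = 2*y - 10)))) ∧ ((¬(u ≠ 5 ∧ n + pos < 9)) → ((1/2)*n + (1/2)*pos + 4*y ≠ 19 ∧ (8*n + 8*pos > 3 ∨ n ≥ 2*pos - 2 ∨ (5*y < 11/2 → (20/3)*n + (23/3)*pos = -14))))
Answer: WP = ((u ≠ 5 ∧ n + pos < 9) → ((1/4)*u + 4*y ≠ 19 ∧ (4*u > 3 ∨ 4*y ≥ 5*n - 10 ∨ (5*y < 11/2 → 3*n + (10/3)*u = 2*y - 10)))) ∧ ((¬(u ≠ 5 ∧ n + pos < 9)) → ((1/2)*n + (1/2)*pos + 4*y ≠ 19 ∧ (8*n + 8*pos > 3 ∨ n ≥ 2*pos - 2 ∨ (5*y < 11/2 → (20/3)*n + (23/3)*pos = -14))))


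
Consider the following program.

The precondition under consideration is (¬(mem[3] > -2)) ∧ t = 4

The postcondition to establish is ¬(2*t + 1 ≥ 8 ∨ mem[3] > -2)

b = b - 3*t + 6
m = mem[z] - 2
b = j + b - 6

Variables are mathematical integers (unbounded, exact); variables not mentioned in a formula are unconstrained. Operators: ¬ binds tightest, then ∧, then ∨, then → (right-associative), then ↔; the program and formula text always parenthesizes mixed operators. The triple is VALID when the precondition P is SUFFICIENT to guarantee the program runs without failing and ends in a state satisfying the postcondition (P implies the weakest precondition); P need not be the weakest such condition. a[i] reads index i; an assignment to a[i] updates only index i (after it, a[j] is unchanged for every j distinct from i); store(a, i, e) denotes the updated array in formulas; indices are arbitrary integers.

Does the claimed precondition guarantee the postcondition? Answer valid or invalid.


Working backward. After the program, the postcondition ¬(2*t + 1 ≥ 8 ∨ mem[3] > -2) must hold; in canonical form it is ¬(2*t ≥ 7 ∨ mem[3] > -2).
Before b := j + b - 6: ¬(2*t ≥ 7 ∨ mem[3] > -2)
Before m := mem[z] - 2: ¬(2*t ≥ 7 ∨ mem[3] > -2)
Before b := b - 3*t + 6: ¬(2*t ≥ 7 ∨ mem[3] > -2)
The weakest precondition is ¬(2*t ≥ 7 ∨ mem[3] > -2).
Check whether (¬(mem[3] > -2)) ∧ t = 4 implies it.
Countermodel: at the initial state mem = {[3] = -2, elsewhere -2}, t = 4, the precondition holds but the weakest precondition fails.
Answer: invalid


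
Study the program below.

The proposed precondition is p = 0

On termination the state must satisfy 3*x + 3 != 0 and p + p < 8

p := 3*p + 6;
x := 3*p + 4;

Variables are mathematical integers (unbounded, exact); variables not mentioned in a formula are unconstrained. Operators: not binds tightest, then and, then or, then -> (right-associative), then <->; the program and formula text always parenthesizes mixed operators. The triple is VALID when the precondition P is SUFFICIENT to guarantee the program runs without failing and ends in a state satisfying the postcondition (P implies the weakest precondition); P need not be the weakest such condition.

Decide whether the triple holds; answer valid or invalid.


Working backward. After the program, the postcondition 3*x + 3 != 0 and p + p < 8 must hold; in canonical form it is 3*x != -3 and 2*p < 8.
Before x := 3*p + 4: 9*p != -15 and 2*p < 8
Before p := 3*p + 6: 27*p != -69 and 6*p < -4
The weakest precondition is 27*p != -69 and 6*p < -4.
Check whether p = 0 implies it.
Countermodel: at the initial state p = 0, the precondition holds but the weakest precondition fails.
Answer: invalid


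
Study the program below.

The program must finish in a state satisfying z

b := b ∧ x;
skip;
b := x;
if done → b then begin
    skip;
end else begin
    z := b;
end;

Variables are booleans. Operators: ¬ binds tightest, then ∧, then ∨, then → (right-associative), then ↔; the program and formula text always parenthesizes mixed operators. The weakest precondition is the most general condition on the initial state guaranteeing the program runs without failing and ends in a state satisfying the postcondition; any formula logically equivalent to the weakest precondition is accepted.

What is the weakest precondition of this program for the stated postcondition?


Working backward. After the program, z must hold.
Then branch requires z; else branch requires b.
Before the if: ((done → b) → z) ∧ ((¬(done → b)) → b)
Before b := x: ((done → x) → z) ∧ ((¬(done → x)) → x)
Before skip: ((done → x) → z) ∧ ((¬(done → x)) → x)
Before b := b ∧ x: ((done → x) → z) ∧ ((¬(done → x)) → x)
Answer: WP = ((done → x) → z) ∧ ((¬(done → x)) → x)


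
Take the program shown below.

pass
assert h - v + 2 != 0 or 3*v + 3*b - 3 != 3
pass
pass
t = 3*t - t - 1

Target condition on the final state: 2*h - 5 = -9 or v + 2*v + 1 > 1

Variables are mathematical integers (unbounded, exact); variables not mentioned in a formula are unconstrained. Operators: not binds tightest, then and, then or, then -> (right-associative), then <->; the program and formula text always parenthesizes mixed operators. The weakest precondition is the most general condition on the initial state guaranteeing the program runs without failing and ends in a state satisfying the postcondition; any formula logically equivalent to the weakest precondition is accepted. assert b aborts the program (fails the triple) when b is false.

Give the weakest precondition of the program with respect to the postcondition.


Working backward. After the program, the postcondition 2*h - 5 = -9 or v + 2*v + 1 > 1 must hold; in canonical form it is 2*h = -4 or 3*v > 0.
Before t := 3*t - t - 1: 2*h = -4 or 3*v > 0
Before skip: 2*h = -4 or 3*v > 0
Before skip: 2*h = -4 or 3*v > 0
Before assert h - v + 2 != 0 or 3*v + 3*b - 3 != 3: (h != v - 2 or 3*b + 3*v != 6) and (2*h = -4 or 3*v > 0)
Before skip: (h != v - 2 or 3*b + 3*v != 6) and (2*h = -4 or 3*v > 0)
Answer: WP = (h != v - 2 or 3*b + 3*v != 6) and (2*h = -4 or 3*v > 0)


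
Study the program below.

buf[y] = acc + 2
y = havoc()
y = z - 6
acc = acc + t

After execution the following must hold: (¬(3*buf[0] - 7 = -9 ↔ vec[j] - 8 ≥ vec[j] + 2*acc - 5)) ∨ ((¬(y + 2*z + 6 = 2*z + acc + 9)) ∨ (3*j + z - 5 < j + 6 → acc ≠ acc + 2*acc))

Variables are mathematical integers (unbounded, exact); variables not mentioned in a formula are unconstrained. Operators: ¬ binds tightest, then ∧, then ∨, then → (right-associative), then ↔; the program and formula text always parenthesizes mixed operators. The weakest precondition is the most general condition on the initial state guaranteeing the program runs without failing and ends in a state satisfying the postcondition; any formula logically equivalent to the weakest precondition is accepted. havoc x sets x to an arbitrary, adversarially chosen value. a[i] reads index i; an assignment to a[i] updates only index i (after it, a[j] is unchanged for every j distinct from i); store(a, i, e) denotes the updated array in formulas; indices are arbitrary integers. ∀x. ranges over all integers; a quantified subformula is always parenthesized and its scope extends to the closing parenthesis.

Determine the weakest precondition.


Working backward. After the program, the postcondition (¬(3*buf[0] - 7 = -9 ↔ vec[j] - 8 ≥ vec[j] + 2*acc - 5)) ∨ ((¬(y + 2*z + 6 = 2*z + acc + 9)) ∨ (3*j + z - 5 < j + 6 → acc ≠ acc + 2*acc)) must hold; in canonical form it is (¬(3*buf[0] = -2 ↔ 2*acc ≤ -3)) ∨ (¬(y = acc + 3)) ∨ (2*j + z < 11 → 2*acc ≠ 0).
Before acc := acc + t: (¬(3*buf[0] = -2 ↔ 2*acc + 2*t ≤ -3)) ∨ (¬(y = acc + t + 3)) ∨ (2*j + z < 11 → 2*acc + 2*t ≠ 0)
Before y := z - 6: (¬(3*buf[0] = -2 ↔ 2*acc + 2*t ≤ -3)) ∨ (¬(z = acc + t + 9)) ∨ (2*j + z < 11 → 2*acc + 2*t ≠ 0)
Before havoc y: (¬(3*buf[0] = -2 ↔ 2*acc + 2*t ≤ -3)) ∨ (¬(z = acc + t + 9)) ∨ (2*j + z < 11 → 2*acc + 2*t ≠ 0)
Before buf[y] := acc + 2: (¬(3*store(buf, y, acc + 2)[0] = -2 ↔ 2*acc + 2*t ≤ -3)) ∨ (¬(z = acc + t + 9)) ∨ (2*j + z < 11 → 2*acc + 2*t ≠ 0)
Answer: WP = (¬(3*store(buf, y, acc + 2)[0] = -2 ↔ 2*acc + 2*t ≤ -3)) ∨ (¬(z = acc + t + 9)) ∨ (2*j + z < 11 → 2*acc + 2*t ≠ 0)


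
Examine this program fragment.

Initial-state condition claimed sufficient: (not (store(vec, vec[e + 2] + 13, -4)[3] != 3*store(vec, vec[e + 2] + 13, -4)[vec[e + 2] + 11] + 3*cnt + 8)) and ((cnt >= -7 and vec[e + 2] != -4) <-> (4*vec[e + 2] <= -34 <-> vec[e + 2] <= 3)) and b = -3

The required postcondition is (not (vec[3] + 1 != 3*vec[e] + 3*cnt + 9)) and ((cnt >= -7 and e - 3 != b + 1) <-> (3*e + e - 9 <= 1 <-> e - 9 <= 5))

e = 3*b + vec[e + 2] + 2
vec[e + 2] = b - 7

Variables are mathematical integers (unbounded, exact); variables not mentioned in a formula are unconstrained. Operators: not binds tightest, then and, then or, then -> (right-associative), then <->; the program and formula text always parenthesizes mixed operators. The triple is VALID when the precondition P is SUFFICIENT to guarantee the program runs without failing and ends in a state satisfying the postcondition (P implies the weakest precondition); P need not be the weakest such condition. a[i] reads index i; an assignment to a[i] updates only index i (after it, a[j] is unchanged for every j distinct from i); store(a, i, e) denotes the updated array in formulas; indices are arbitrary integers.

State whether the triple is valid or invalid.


Working backward. After the program, the postcondition (not (vec[3] + 1 != 3*vec[e] + 3*cnt + 9)) and ((cnt >= -7 and e - 3 != b + 1) <-> (3*e + e - 9 <= 1 <-> e - 9 <= 5)) must hold; in canonical form it is (not (vec[3] != 3*vec[e] + 3*cnt + 8)) and ((cnt >= -7 and e != b + 4) <-> (4*e <= 10 <-> e <= 14)).
Before vec[e + 2] := b - 7: (not (store(vec, e + 2, b - 7)[3] != 3*store(vec, e + 2, b - 7)[e] + 3*cnt + 8)) and ((cnt >= -7 and e != b + 4) <-> (4*e <= 10 <-> e <= 14))
Before e := 3*b + vec[e + 2] + 2: (not (store(vec, vec[e + 2] + 3*b + 4, b - 7)[3] != 3*store(vec, vec[e + 2] + 3*b + 4, b - 7)[vec[e + 2] + 3*b + 2] + 3*cnt + 8)) and ((cnt >= -7 and vec[e + 2] + 2*b != 2) <-> (4*vec[e + 2] + 12*b <= 2 <-> vec[e + 2] + 3*b <= 12))
The weakest precondition is (not (store(vec, vec[e + 2] + 3*b + 4, b - 7)[3] != 3*store(vec, vec[e + 2] + 3*b + 4, b - 7)[vec[e + 2] + 3*b + 2] + 3*cnt + 8)) and ((cnt >= -7 and vec[e + 2] + 2*b != 2) <-> (4*vec[e + 2] + 12*b <= 2 <-> vec[e + 2] + 3*b <= 12)).
Check whether (not (store(vec, vec[e + 2] + 13, -4)[3] != 3*store(vec, vec[e + 2] + 13, -4)[vec[e + 2] + 11] + 3*cnt + 8)) and ((cnt >= -7 and vec[e + 2] != -4) <-> (4*vec[e + 2] <= -34 <-> vec[e + 2] <= 3)) and b = -3 implies it.
Countermodel: at the initial state b = -3, cnt = 0, e = 4, vec = {[2] = 0, [3] = -1, [4] = 5, [6] = 9, [20] = -3, [22] = 5, elsewhere 5}, the precondition holds but the weakest precondition fails.
Answer: invalid


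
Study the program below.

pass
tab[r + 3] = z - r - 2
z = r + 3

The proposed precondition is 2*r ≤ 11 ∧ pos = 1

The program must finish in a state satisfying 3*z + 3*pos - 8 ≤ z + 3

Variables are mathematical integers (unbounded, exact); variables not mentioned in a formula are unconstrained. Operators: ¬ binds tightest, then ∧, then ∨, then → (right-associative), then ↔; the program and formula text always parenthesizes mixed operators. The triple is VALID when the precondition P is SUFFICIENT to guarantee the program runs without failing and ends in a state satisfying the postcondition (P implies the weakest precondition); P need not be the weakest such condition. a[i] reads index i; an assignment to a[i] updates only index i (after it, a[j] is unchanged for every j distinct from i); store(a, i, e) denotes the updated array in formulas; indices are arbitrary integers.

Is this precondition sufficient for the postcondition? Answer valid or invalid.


Working backward. After the program, the postcondition 3*z + 3*pos - 8 ≤ z + 3 must hold; in canonical form it is 3*pos + 2*z ≤ 11.
Before z := r + 3: 3*pos + 2*r ≤ 5
Before tab[r + 3] := z - r - 2: 3*pos + 2*r ≤ 5
Before skip: 3*pos + 2*r ≤ 5
The weakest precondition is 3*pos + 2*r ≤ 5.
Check whether 2*r ≤ 11 ∧ pos = 1 implies it.
Countermodel: at the initial state pos = 1, r = 2, the precondition holds but the weakest precondition fails.
Answer: invalid


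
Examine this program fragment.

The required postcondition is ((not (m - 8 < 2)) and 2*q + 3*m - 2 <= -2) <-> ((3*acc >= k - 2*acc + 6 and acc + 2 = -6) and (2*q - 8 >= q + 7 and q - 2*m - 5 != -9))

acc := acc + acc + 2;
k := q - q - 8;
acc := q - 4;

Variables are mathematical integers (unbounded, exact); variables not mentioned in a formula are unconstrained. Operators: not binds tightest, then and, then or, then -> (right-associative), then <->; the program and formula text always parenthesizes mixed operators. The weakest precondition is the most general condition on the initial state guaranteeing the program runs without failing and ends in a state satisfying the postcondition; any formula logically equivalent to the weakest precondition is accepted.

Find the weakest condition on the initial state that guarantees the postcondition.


Working backward. After the program, the postcondition ((not (m - 8 < 2)) and 2*q + 3*m - 2 <= -2) <-> ((3*acc >= k - 2*acc + 6 and acc + 2 = -6) and (2*q - 8 >= q + 7 and q - 2*m - 5 != -9)) must hold; in canonical form it is ((not (m < 10)) and 3*m + 2*q <= 0) <-> (5*acc >= k + 6 and acc = -8 and q >= 15 and q != 2*m - 4).
Before acc := q - 4: ((not (m < 10)) and 3*m + 2*q <= 0) <-> (5*q >= k + 26 and q = -4 and q >= 15 and q != 2*m - 4)
Before k := q - q - 8: ((not (m < 10)) and 3*m + 2*q <= 0) <-> (5*q >= 18 and q = -4 and q >= 15 and q != 2*m - 4)
Before acc := acc + acc + 2: ((not (m < 10)) and 3*m + 2*q <= 0) <-> (5*q >= 18 and q = -4 and q >= 15 and q != 2*m - 4)
Answer: WP = ((not (m < 10)) and 3*m + 2*q <= 0) <-> (5*q >= 18 and q = -4 and q >= 15 and q != 2*m - 4)


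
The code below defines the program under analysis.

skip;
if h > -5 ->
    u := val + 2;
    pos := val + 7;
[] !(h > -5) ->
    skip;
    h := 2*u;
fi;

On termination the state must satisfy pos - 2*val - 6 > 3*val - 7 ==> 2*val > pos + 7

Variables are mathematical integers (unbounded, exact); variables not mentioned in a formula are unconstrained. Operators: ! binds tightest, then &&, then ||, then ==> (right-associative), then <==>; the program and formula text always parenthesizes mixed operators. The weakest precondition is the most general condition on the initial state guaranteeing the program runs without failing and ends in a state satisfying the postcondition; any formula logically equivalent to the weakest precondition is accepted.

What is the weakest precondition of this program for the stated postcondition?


Working backward. After the program, the postcondition pos - 2*val - 6 > 3*val - 7 ==> 2*val > pos + 7 must hold; in canonical form it is pos > 5*val - 1 ==> 2*val > pos + 7.
Then branch requires 4*val < 8 ==> val > 14; else branch requires pos > 5*val - 1 ==> 2*val > pos + 7.
Before the if: (h > -5 ==> (4*val < 8 ==> val > 14)) && ((!(h > -5)) ==> (pos > 5*val - 1 ==> 2*val > pos + 7))
Before skip: (h > -5 ==> (4*val < 8 ==> val > 14)) && ((!(h > -5)) ==> (pos > 5*val - 1 ==> 2*val > pos + 7))
Answer: WP = (h > -5 ==> (4*val < 8 ==> val > 14)) && ((!(h > -5)) ==> (pos > 5*val - 1 ==> 2*val > pos + 7))


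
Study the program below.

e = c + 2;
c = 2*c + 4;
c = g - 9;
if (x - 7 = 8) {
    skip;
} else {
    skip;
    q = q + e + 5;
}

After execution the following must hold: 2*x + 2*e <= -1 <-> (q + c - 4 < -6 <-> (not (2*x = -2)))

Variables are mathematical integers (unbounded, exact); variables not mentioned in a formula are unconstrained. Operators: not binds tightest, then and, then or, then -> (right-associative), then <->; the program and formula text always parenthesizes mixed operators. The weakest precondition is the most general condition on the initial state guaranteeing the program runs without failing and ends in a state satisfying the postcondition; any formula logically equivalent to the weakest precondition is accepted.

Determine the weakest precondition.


Working backward. After the program, the postcondition 2*x + 2*e <= -1 <-> (q + c - 4 < -6 <-> (not (2*x = -2))) must hold; in canonical form it is 2*e + 2*x <= -1 <-> (c + q < -2 <-> (not (2*x = -2))).
Then branch requires 2*e + 2*x <= -1 <-> (c + q < -2 <-> (not (2*x = -2))); else branch requires 2*e + 2*x <= -1 <-> (c + e + q < -7 <-> (not (2*x = -2))).
Before the if: (x = 15 -> (2*e + 2*x <= -1 <-> (c + q < -2 <-> (not (2*x = -2))))) and ((not (x = 15)) -> (2*e + 2*x <= -1 <-> (c + e + q < -7 <-> (not (2*x = -2)))))
Before c := g - 9: (x = 15 -> (2*e + 2*x <= -1 <-> (g + q < 7 <-> (not (2*x = -2))))) and ((not (x = 15)) -> (2*e + 2*x <= -1 <-> (e + g + q < 2 <-> (not (2*x = -2)))))
Before c := 2*c + 4: (x = 15 -> (2*e + 2*x <= -1 <-> (g + q < 7 <-> (not (2*x = -2))))) and ((not (x = 15)) -> (2*e + 2*x <= -1 <-> (e + g + q < 2 <-> (not (2*x = -2)))))
Before e := c + 2: (x = 15 -> (2*c + 2*x <= -5 <-> (g + q < 7 <-> (not (2*x = -2))))) and ((not (x = 15)) -> (2*c + 2*x <= -5 <-> (c + g + q < 0 <-> (not (2*x = -2)))))
Answer: WP = (x = 15 -> (2*c + 2*x <= -5 <-> (g + q < 7 <-> (not (2*x = -2))))) and ((not (x = 15)) -> (2*c + 2*x <= -5 <-> (c + g + q < 0 <-> (not (2*x = -2)))))


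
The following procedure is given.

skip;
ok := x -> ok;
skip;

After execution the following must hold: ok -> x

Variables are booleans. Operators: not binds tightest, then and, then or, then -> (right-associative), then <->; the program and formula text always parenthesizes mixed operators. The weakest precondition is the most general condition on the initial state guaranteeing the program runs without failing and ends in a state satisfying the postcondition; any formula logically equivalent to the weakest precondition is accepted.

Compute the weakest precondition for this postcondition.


Working backward. After the program, ok -> x must hold.
Before skip: ok -> x
Before ok := x -> ok: (x -> ok) -> x
Before skip: (x -> ok) -> x
Answer: WP = (x -> ok) -> x


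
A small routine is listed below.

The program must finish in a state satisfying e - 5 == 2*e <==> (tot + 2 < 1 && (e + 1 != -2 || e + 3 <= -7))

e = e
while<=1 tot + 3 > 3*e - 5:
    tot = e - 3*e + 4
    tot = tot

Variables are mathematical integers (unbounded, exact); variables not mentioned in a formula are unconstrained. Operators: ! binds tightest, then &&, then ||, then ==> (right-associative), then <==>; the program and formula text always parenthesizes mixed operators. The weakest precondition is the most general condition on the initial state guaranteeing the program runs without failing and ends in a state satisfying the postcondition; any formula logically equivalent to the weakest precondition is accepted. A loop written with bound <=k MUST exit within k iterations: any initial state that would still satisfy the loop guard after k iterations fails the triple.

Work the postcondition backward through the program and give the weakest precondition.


Working backward. After the program, the postcondition e - 5 == 2*e <==> (tot + 2 < 1 && (e + 1 != -2 || e + 3 <= -7)) must hold; in canonical form it is e == -5 <==> (tot < -1 && (e != -3 || e <= -10)).
Before the loop (bound <=1), unroll the exhaustion recursion (WP_0 = exit-now case; WP_j = one more guarded iteration, up to j = 1):
  WP_0: (!(tot > 3*e - 8)) && (e == -5 <==> (tot < -1 && (e != -3 || e <= -10)))
  WP_1: (tot > 3*e - 8 ==> ((!(5*e < 12)) && (e == -5 <==> (2*e > 5 && (e != -3 || e <= -10))))) && ((!(tot > 3*e - 8)) ==> (e == -5 <==> (tot < -1 && (e != -3 || e <= -10))))
So before the loop: (tot > 3*e - 8 ==> ((!(5*e < 12)) && (e == -5 <==> (2*e > 5 && (e != -3 || e <= -10))))) && ((!(tot > 3*e - 8)) ==> (e == -5 <==> (tot < -1 && (e != -3 || e <= -10))))
Before e := e: (tot > 3*e - 8 ==> ((!(5*e < 12)) && (e == -5 <==> (2*e > 5 && (e != -3 || e <= -10))))) && ((!(tot > 3*e - 8)) ==> (e == -5 <==> (tot < -1 && (e != -3 || e <= -10))))
Answer: WP = (tot > 3*e - 8 ==> ((!(5*e < 12)) && (e == -5 <==> (2*e > 5 && (e != -3 || e <= -10))))) && ((!(tot > 3*e - 8)) ==> (e == -5 <==> (tot < -1 && (e != -3 || e <= -10))))


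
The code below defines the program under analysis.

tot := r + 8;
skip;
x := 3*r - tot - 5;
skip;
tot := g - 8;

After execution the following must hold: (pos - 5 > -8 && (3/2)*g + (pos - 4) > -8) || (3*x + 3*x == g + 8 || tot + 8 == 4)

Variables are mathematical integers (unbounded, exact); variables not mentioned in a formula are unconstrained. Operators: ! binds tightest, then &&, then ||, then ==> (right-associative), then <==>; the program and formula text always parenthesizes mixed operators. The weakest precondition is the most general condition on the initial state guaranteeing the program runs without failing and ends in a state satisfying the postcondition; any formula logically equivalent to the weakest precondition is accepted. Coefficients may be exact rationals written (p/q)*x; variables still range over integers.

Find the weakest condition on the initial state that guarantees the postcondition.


Working backward. After the program, the postcondition (pos - 5 > -8 && (3/2)*g + (pos - 4) > -8) || (3*x + 3*x == g + 8 || tot + 8 == 4) must hold; in canonical form it is (pos > -3 && (3/2)*g + pos > -4) || 6*x == g + 8 || tot == -4.
Before tot := g - 8: (pos > -3 && (3/2)*g + pos > -4) || 6*x == g + 8 || g == 4
Before skip: (pos > -3 && (3/2)*g + pos > -4) || 6*x == g + 8 || g == 4
Before x := 3*r - tot - 5: (pos > -3 && (3/2)*g + pos > -4) || 18*r == g + 6*tot + 38 || g == 4
Before skip: (pos > -3 && (3/2)*g + pos > -4) || 18*r == g + 6*tot + 38 || g == 4
Before tot := r + 8: (pos > -3 && (3/2)*g + pos > -4) || 12*r == g + 86 || g == 4
Answer: WP = (pos > -3 && (3/2)*g + pos > -4) || 12*r == g + 86 || g == 4


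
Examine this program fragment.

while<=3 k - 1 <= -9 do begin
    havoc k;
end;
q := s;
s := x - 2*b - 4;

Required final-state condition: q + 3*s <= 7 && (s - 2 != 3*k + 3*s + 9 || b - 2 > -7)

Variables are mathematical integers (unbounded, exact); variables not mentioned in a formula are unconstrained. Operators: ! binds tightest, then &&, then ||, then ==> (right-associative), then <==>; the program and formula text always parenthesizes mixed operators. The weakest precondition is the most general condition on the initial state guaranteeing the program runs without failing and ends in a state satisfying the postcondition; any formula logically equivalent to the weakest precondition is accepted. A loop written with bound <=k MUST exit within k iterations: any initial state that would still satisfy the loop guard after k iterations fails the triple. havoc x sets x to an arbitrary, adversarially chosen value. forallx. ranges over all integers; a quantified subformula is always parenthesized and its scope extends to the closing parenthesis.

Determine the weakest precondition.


Working backward. After the program, the postcondition q + 3*s <= 7 && (s - 2 != 3*k + 3*s + 9 || b - 2 > -7) must hold; in canonical form it is q + 3*s <= 7 && (3*k + 2*s != -11 || b > -5).
Before s := x - 2*b - 4: q + 3*x <= 6*b + 19 && (3*k + 2*x != 4*b - 3 || b > -5)
Before q := s: s + 3*x <= 6*b + 19 && (3*k + 2*x != 4*b - 3 || b > -5)
Before the loop (bound <=3), unroll the exhaustion recursion (WP_0 = exit-now case; WP_j = one more guarded iteration, up to j = 3):
  WP_0: (!(k <= -8)) && s + 3*x <= 6*b + 19 && (3*k + 2*x != 4*b - 3 || b > -5)
  WP_1: (k <= -8 ==> (forall k_1. ((!(k_1 <= -8)) && s + 3*x <= 6*b + 19 && (3*k_1 + 2*x != 4*b - 3 || b > -5)))) && ((!(k <= -8)) ==> (s + 3*x <= 6*b + 19 && (3*k + 2*x != 4*b - 3 || b > -5)))
  WP_2: (k <= -8 ==> (forall k_2. ((k_2 <= -8 ==> (forall k_1. ((!(k_1 <= -8)) && s + 3*x <= 6*b + 19 && (3*k_1 + 2*x != 4*b - 3 || b > -5)))) && ((!(k_2 <= -8)) ==> (s + 3*x <= 6*b + 19 && (3*k_2 + 2*x != 4*b - 3 || b > -5)))))) && ((!(k <= -8)) ==> (s + 3*x <= 6*b + 19 && (3*k + 2*x != 4*b - 3 || b > -5)))
  WP_3: (k <= -8 ==> (forall k_3. ((k_3 <= -8 ==> (forall k_2. ((k_2 <= -8 ==> (forall k_1. ((!(k_1 <= -8)) && s + 3*x <= 6*b + 19 && (3*k_1 + 2*x != 4*b - 3 || b > -5)))) && ((!(k_2 <= -8)) ==> (s + 3*x <= 6*b + 19 && (3*k_2 + 2*x != 4*b - 3 || b > -5)))))) && ((!(k_3 <= -8)) ==> (s + 3*x <= 6*b + 19 && (3*k_3 + 2*x != 4*b - 3 || b > -5)))))) && ((!(k <= -8)) ==> (s + 3*x <= 6*b + 19 && (3*k + 2*x != 4*b - 3 || b > -5)))
So before the loop: (k <= -8 ==> (forall k_3. ((k_3 <= -8 ==> (forall k_2. ((k_2 <= -8 ==> (forall k_1. ((!(k_1 <= -8)) && s + 3*x <= 6*b + 19 && (3*k_1 + 2*x != 4*b - 3 || b > -5)))) && ((!(k_2 <= -8)) ==> (s + 3*x <= 6*b + 19 && (3*k_2 + 2*x != 4*b - 3 || b > -5)))))) && ((!(k_3 <= -8)) ==> (s + 3*x <= 6*b + 19 && (3*k_3 + 2*x != 4*b - 3 || b > -5)))))) && ((!(k <= -8)) ==> (s + 3*x <= 6*b + 19 && (3*k + 2*x != 4*b - 3 || b > -5)))
Answer: WP = (k <= -8 ==> (forall k_3. ((k_3 <= -8 ==> (forall k_2. ((k_2 <= -8 ==> (forall k_1. ((!(k_1 <= -8)) && s + 3*x <= 6*b + 19 && (3*k_1 + 2*x != 4*b - 3 || b > -5)))) && ((!(k_2 <= -8)) ==> (s + 3*x <= 6*b + 19 && (3*k_2 + 2*x != 4*b - 3 || b > -5)))))) && ((!(k_3 <= -8)) ==> (s + 3*x <= 6*b + 19 && (3*k_3 + 2*x != 4*b - 3 || b > -5)))))) && ((!(k <= -8)) ==> (s + 3*x <= 6*b + 19 && (3*k + 2*x != 4*b - 3 || b > -5)))


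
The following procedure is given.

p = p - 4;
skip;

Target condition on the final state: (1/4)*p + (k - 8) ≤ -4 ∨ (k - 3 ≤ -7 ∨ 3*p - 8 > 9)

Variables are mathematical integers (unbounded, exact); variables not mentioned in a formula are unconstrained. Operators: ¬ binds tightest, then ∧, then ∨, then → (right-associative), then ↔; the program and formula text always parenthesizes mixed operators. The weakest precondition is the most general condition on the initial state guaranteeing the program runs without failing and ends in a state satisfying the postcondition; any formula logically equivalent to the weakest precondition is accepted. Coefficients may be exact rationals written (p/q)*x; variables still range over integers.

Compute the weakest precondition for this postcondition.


Working backward. After the program, the postcondition (1/4)*p + (k - 8) ≤ -4 ∨ (k - 3 ≤ -7 ∨ 3*p - 8 > 9) must hold; in canonical form it is k + (1/4)*p ≤ 4 ∨ k ≤ -4 ∨ 3*p > 17.
Before skip: k + (1/4)*p ≤ 4 ∨ k ≤ -4 ∨ 3*p > 17
Before p := p - 4: k + (1/4)*p ≤ 5 ∨ k ≤ -4 ∨ 3*p > 29
Answer: WP = k + (1/4)*p ≤ 5 ∨ k ≤ -4 ∨ 3*p > 29


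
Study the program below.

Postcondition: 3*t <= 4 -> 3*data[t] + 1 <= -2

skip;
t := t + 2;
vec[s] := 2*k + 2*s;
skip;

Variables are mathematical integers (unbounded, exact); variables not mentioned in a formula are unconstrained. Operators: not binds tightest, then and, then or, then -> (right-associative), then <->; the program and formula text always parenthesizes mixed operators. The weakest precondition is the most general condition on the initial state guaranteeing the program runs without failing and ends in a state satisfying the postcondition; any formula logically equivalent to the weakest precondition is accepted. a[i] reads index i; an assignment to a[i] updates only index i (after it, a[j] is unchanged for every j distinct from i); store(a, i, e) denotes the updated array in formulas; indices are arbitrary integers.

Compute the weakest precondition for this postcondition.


Working backward. After the program, the postcondition 3*t <= 4 -> 3*data[t] + 1 <= -2 must hold; in canonical form it is 3*t <= 4 -> 3*data[t] <= -3.
Before skip: 3*t <= 4 -> 3*data[t] <= -3
Before vec[s] := 2*k + 2*s: 3*t <= 4 -> 3*data[t] <= -3
Before t := t + 2: 3*t <= -2 -> 3*data[t + 2] <= -3
Before skip: 3*t <= -2 -> 3*data[t + 2] <= -3
Answer: WP = 3*t <= -2 -> 3*data[t + 2] <= -3


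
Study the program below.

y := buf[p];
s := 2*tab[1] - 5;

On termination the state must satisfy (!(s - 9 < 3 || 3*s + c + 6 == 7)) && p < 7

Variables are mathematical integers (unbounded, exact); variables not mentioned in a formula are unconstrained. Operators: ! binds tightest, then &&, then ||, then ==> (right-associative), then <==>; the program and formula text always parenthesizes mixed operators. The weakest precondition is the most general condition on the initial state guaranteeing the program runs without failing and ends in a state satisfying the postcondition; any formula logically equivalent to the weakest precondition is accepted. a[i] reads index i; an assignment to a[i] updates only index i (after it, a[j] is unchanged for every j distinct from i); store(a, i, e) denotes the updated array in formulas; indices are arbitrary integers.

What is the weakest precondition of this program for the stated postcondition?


Working backward. After the program, the postcondition (!(s - 9 < 3 || 3*s + c + 6 == 7)) && p < 7 must hold; in canonical form it is (!(s < 12 || c + 3*s == 1)) && p < 7.
Before s := 2*tab[1] - 5: (!(2*tab[1] < 17 || 6*tab[1] + c == 16)) && p < 7
Before y := buf[p]: (!(2*tab[1] < 17 || 6*tab[1] + c == 16)) && p < 7
Answer: WP = (!(2*tab[1] < 17 || 6*tab[1] + c == 16)) && p < 7


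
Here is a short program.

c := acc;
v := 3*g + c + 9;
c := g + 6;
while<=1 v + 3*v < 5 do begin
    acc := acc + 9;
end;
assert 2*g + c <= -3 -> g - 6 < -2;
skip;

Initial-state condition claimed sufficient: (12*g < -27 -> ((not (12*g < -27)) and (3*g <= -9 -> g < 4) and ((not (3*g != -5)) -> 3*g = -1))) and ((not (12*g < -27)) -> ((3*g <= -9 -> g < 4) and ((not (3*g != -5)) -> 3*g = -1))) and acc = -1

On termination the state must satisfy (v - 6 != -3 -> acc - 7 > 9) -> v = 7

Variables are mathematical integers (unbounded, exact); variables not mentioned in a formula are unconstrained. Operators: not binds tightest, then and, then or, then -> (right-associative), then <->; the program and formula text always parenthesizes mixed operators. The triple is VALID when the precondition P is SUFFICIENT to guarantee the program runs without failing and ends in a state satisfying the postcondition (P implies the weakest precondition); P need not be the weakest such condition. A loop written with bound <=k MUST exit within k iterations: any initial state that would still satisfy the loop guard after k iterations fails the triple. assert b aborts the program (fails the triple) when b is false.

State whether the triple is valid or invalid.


Working backward. After the program, the postcondition (v - 6 != -3 -> acc - 7 > 9) -> v = 7 must hold; in canonical form it is (v != 3 -> acc > 16) -> v = 7.
Before skip: (v != 3 -> acc > 16) -> v = 7
Before assert 2*g + c <= -3 -> g - 6 < -2: (c + 2*g <= -3 -> g < 4) and ((v != 3 -> acc > 16) -> v = 7)
Before the loop (bound <=1), unroll the exhaustion recursion (WP_0 = exit-now case; WP_j = one more guarded iteration, up to j = 1):
  WP_0: (not (4*v < 5)) and (c + 2*g <= -3 -> g < 4) and ((v != 3 -> acc > 16) -> v = 7)
  WP_1: (4*v < 5 -> ((not (4*v < 5)) and (c + 2*g <= -3 -> g < 4) and ((v != 3 -> acc > 7) -> v = 7))) and ((not (4*v < 5)) -> ((c + 2*g <= -3 -> g < 4) and ((v != 3 -> acc > 16) -> v = 7)))
So before the loop: (4*v < 5 -> ((not (4*v < 5)) and (c + 2*g <= -3 -> g < 4) and ((v != 3 -> acc > 7) -> v = 7))) and ((not (4*v < 5)) -> ((c + 2*g <= -3 -> g < 4) and ((v != 3 -> acc > 16) -> v = 7)))
Before c := g + 6: (4*v < 5 -> ((not (4*v < 5)) and (3*g <= -9 -> g < 4) and ((v != 3 -> acc > 7) -> v = 7))) and ((not (4*v < 5)) -> ((3*g <= -9 -> g < 4) and ((v != 3 -> acc > 16) -> v = 7)))
Before v := 3*g + c + 9: (4*c + 12*g < -31 -> ((not (4*c + 12*g < -31)) and (3*g <= -9 -> g < 4) and ((c + 3*g != -6 -> acc > 7) -> c + 3*g = -2))) and ((not (4*c + 12*g < -31)) -> ((3*g <= -9 -> g < 4) and ((c + 3*g != -6 -> acc > 16) -> c + 3*g = -2)))
Before c := acc: (4*acc + 12*g < -31 -> ((not (4*acc + 12*g < -31)) and (3*g <= -9 -> g < 4) and ((acc + 3*g != -6 -> acc > 7) -> acc + 3*g = -2))) and ((not (4*acc + 12*g < -31)) -> ((3*g <= -9 -> g < 4) and ((acc + 3*g != -6 -> acc > 16) -> acc + 3*g = -2)))
The weakest precondition is (4*acc + 12*g < -31 -> ((not (4*acc + 12*g < -31)) and (3*g <= -9 -> g < 4) and ((acc + 3*g != -6 -> acc > 7) -> acc + 3*g = -2))) and ((not (4*acc + 12*g < -31)) -> ((3*g <= -9 -> g < 4) and ((acc + 3*g != -6 -> acc > 16) -> acc + 3*g = -2))).
Check whether (12*g < -27 -> ((not (12*g < -27)) and (3*g <= -9 -> g < 4) and ((not (3*g != -5)) -> 3*g = -1))) and ((not (12*g < -27)) -> ((3*g <= -9 -> g < 4) and ((not (3*g != -5)) -> 3*g = -1))) and acc = -1 implies it.
Every state satisfying the precondition satisfies the weakest precondition: the implication holds.
Answer: valid
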